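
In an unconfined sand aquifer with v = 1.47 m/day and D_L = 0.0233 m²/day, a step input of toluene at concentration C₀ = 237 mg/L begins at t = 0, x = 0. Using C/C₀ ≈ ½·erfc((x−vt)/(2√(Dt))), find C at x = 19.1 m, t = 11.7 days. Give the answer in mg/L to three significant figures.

For a continuous step input, C/C₀ ≈ ½·erfc((x−vt)/(2√(Dt))).
vt = 1.47 × 11.7 = 17.199 m and 2√(Dt) = 2√(0.0233 × 11.7) = 1.044 m.
Argument (x−vt)/(2√(Dt)) = (19.1 − 17.199)/1.044 = 1.821; ½·erfc(1.821) = 0.005008.
C = 237 × 0.005008 = 1.19 mg/L.

1.19 mg/L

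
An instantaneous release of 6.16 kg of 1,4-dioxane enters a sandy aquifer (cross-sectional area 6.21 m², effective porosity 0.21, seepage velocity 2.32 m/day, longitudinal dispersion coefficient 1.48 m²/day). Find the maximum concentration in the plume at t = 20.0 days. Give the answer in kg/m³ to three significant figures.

The peak of an instantaneous 1D plume sits at x = vt; there the Gaussian factor is 1 and C_max = M/(n_e·A·√(4πDt)), where n_e·A is the pore area the mass is dissolved in.
√(4πDt) = √(4π × 1.48 × 20.0) = 19.29 m, so C_max = 6.16/(0.21 × 6.21 × 19.29) = 0.245 kg/m³.

0.245 kg/m³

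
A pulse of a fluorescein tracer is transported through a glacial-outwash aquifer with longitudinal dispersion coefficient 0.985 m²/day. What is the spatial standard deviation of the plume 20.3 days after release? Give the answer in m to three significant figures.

Dispersive spreading gives a Gaussian with σ² = 2Dt; advection only shifts the center.
σ = √(2 × 0.985 × 20.3) = 6.32 m.

6.32 m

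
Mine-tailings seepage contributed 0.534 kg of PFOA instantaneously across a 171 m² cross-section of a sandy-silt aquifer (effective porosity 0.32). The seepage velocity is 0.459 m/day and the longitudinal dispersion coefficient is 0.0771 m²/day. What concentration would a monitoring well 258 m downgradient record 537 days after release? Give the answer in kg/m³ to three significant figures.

For an instantaneous plane source, C(x,t) = M/(n_e·A·√(4πDt)) · exp(−(x−vt)²/(4Dt)), with n_e·A the pore (flow) area.
Plume center vt = 0.459 × 537 = 246.483 m, so the well at 258 m is 11.517 m downgradient of the peak.
√(4πDt) = 22.81 m, giving peak height M/(n_e·A·√(4πDt)) = 0.534/(0.32 × 171 × 22.81) = 0.0004278 kg/m³.
(x−vt)²/(4Dt) = (11.517)²/(4 × 0.0771 × 537) = 0.8009; exp(−0.8009) = 0.4489.
C = 0.0004278 × 0.4489 = 0.000192 kg/m³.

0.000192 kg/m³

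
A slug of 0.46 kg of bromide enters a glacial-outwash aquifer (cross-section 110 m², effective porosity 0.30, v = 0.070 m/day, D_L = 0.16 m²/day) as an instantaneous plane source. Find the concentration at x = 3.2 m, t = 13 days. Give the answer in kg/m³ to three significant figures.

For an instantaneous plane source, C(x,t) = M/(n_e·A·√(4πDt)) · exp(−(x−vt)²/(4Dt)), with n_e·A the pore (flow) area.
Plume center vt = 0.070 × 13 = 0.91 m, so the well at 3.2 m is 2.29 m downgradient of the peak.
√(4πDt) = 5.113 m, giving peak height M/(n_e·A·√(4πDt)) = 0.46/(0.30 × 110 × 5.113) = 0.002726 kg/m³.
(x−vt)²/(4Dt) = (2.29)²/(4 × 0.16 × 13) = 0.6303; exp(−0.6303) = 0.5324.
C = 0.002726 × 0.5324 = 0.00145 kg/m³.

0.00145 kg/m³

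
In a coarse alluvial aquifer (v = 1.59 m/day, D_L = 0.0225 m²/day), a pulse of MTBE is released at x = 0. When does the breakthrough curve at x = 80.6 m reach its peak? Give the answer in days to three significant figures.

For the 1D instantaneous-source solution, setting ∂C/∂t = 0 at fixed x gives v²t² + 2Dt − x² = 0, so t = (√(D² + v²x²) − D)/v².
√(D² + v²x²) = √(0.0225² + 1.59² × 80.6²) = 128.2; v² = 2.5281.
t = (128.2 − 0.0225)/2.5281 = 50.7 days (vs. the pure-advection estimate x/v = 50.7 d).

50.7 days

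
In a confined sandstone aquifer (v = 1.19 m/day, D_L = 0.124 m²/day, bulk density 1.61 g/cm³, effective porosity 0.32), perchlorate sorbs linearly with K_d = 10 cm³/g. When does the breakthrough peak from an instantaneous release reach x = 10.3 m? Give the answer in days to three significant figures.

Retardation factor R = 1 + ρ_b·K_d/n = 1 + 1.61 × 10/0.32 = 51.31.
Sorption retards both mechanisms: v_R = v/R = 0.02319 m/day, D_R = D/R = 0.002417 m²/day.
Peak time from v_R²t² + 2D_R t − x² = 0: t = (√(D_R² + v_R²x²) − D_R)/v_R².
√(D_R² + v_R²x²) = √(0.002417² + 0.02319² × 10.3²) = 0.2389; v_R² = 0.0005378.
t = (0.2389 − 0.002417)/0.0005378 = 440 days.

440 days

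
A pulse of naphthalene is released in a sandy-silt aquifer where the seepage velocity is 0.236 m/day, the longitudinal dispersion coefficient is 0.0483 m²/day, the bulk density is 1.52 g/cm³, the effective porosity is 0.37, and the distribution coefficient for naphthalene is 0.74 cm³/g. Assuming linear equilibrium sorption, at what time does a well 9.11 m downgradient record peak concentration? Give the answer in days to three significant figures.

152 days

Retardation factor R = 1 + ρ_b·K_d/n = 1 + 1.52 × 0.74/0.37 = 4.040.
Sorption retards both mechanisms: v_R = v/R = 0.05842 m/day, D_R = D/R = 0.01196 m²/day.
Peak time from v_R²t² + 2D_R t − x² = 0: t = (√(D_R² + v_R²x²) − D_R)/v_R².
√(D_R² + v_R²x²) = √(0.01196² + 0.05842² × 9.11²) = 0.5323; v_R² = 0.003413.
t = (0.5323 − 0.01196)/0.003413 = 152 days.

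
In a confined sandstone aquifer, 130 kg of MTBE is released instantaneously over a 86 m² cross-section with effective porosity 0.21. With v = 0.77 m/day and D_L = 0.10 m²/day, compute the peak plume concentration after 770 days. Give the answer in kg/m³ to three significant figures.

The peak of an instantaneous 1D plume sits at x = vt; there the Gaussian factor is 1 and C_max = M/(n_e·A·√(4πDt)), where n_e·A is the pore area the mass is dissolved in.
√(4πDt) = √(4π × 0.10 × 770) = 31.11 m, so C_max = 130/(0.21 × 86 × 31.11) = 0.231 kg/m³.

0.231 kg/m³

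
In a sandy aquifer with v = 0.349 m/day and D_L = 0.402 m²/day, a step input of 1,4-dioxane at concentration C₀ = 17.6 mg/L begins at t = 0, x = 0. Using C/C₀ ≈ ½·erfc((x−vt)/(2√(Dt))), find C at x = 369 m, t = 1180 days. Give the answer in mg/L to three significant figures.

For a continuous step input, C/C₀ ≈ ½·erfc((x−vt)/(2√(Dt))).
vt = 0.349 × 1180 = 411.82 m and 2√(Dt) = 2√(0.402 × 1180) = 43.56 m.
Argument (x−vt)/(2√(Dt)) = (369 − 411.82)/43.56 = -0.9830; ½·erfc(-0.9830) = 0.9178.
C = 17.6 × 0.9178 = 16.2 mg/L.

16.2 mg/L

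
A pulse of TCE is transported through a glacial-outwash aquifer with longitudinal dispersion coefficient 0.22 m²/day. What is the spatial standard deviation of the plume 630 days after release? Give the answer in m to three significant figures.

16.6 m

Dispersive spreading gives a Gaussian with σ² = 2Dt; advection only shifts the center.
σ = √(2 × 0.22 × 630) = 16.6 m.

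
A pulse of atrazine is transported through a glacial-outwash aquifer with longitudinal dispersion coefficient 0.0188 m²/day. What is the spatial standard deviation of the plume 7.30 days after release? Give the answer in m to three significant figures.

Dispersive spreading gives a Gaussian with σ² = 2Dt; advection only shifts the center.
σ = √(2 × 0.0188 × 7.30) = 0.524 m.

0.524 m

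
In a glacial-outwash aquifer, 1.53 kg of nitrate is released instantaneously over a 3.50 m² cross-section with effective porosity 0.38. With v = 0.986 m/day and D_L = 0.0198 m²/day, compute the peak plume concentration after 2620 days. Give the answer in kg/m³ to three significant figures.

0.0451 kg/m³

The peak of an instantaneous 1D plume sits at x = vt; there the Gaussian factor is 1 and C_max = M/(n_e·A·√(4πDt)), where n_e·A is the pore area the mass is dissolved in.
√(4πDt) = √(4π × 0.0198 × 2620) = 25.53 m, so C_max = 1.53/(0.38 × 3.50 × 25.53) = 0.0451 kg/m³.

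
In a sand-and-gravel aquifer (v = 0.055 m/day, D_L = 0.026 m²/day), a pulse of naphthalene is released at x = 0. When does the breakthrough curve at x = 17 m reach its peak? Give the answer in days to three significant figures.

For the 1D instantaneous-source solution, setting ∂C/∂t = 0 at fixed x gives v²t² + 2Dt − x² = 0, so t = (√(D² + v²x²) − D)/v².
√(D² + v²x²) = √(0.026² + 0.055² × 17²) = 0.9354; v² = 0.003025.
t = (0.9354 − 0.026)/0.003025 = 301 days (vs. the pure-advection estimate x/v = 309 d).

301 days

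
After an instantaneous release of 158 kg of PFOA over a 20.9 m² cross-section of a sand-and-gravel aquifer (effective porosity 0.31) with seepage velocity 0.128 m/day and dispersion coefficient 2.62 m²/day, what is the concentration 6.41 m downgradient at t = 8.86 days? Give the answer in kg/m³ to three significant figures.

1.06 kg/m³

For an instantaneous plane source, C(x,t) = M/(n_e·A·√(4πDt)) · exp(−(x−vt)²/(4Dt)), with n_e·A the pore (flow) area.
Plume center vt = 0.128 × 8.86 = 1.13408 m, so the well at 6.41 m is 5.27592 m downgradient of the peak.
√(4πDt) = 17.08 m, giving peak height M/(n_e·A·√(4πDt)) = 158/(0.31 × 20.9 × 17.08) = 1.428 kg/m³.
(x−vt)²/(4Dt) = (5.27592)²/(4 × 2.62 × 8.86) = 0.2998; exp(−0.2998) = 0.7410.
C = 1.428 × 0.7410 = 1.06 kg/m³.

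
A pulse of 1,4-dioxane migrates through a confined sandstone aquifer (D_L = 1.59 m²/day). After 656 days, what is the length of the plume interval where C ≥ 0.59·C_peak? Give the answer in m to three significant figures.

93.8 m

The plume is Gaussian with σ = √(2Dt) = √(2 × 1.59 × 656) = 45.67 m.
C/C_peak = exp(−Δx²/(2σ²)) = 0.59 ⇒ Δx = σ·√(−2 ln 0.59) = 45.67 × 1.027 = 46.90 m.
Width = 2Δx = 93.8 m.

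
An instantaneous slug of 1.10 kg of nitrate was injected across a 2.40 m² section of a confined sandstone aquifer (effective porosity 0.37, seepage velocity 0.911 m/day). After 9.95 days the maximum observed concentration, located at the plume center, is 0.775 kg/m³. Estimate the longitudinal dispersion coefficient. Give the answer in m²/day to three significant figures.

0.0204 m²/day

At the plume center C_max = M/(n_e·A·√(4πDt)), so D = M²/(4πt·(n_e·A·C_max)²).
n_e·A·C_max = 0.37 × 2.40 × 0.775 = 0.6882 kg/m.
D = 1.10²/(4π × 9.95 × 0.6882²) = 0.0204 m²/day.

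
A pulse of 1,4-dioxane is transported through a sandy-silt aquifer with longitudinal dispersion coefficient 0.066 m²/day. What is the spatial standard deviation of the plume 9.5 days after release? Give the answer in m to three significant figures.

Dispersive spreading gives a Gaussian with σ² = 2Dt; advection only shifts the center.
σ = √(2 × 0.066 × 9.5) = 1.12 m.

1.12 m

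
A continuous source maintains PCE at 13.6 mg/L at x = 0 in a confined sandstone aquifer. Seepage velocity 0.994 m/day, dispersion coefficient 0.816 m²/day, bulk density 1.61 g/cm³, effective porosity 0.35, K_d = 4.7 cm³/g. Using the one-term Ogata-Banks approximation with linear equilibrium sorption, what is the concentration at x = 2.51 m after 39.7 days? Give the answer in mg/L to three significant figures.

4.43 mg/L

Retardation factor R = 1 + ρ_b·K_d/n = 1 + 1.61 × 4.7/0.35 = 22.62.
Sorption retards both mechanisms: v_R = v/R = 0.04394 m/day, D_R = D/R = 0.03607 m²/day.
v_R·t = 0.04394 × 39.7 = 1.744418 m; 2√(D_R t) = 2.393 m; argument = (2.51 − 1.744418)/2.393 = 0.3199.
C = C₀ × ½·erfc(0.3199) = 13.6 × 0.3255 = 4.43 mg/L.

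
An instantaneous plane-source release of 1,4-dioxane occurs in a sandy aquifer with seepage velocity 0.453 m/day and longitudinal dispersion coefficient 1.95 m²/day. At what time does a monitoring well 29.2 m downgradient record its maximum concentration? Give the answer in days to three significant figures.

For the 1D instantaneous-source solution, setting ∂C/∂t = 0 at fixed x gives v²t² + 2Dt − x² = 0, so t = (√(D² + v²x²) − D)/v².
√(D² + v²x²) = √(1.95² + 0.453² × 29.2²) = 13.37; v² = 0.205209.
t = (13.37 − 1.95)/0.205209 = 55.7 days (vs. the pure-advection estimate x/v = 64.5 d).

55.7 days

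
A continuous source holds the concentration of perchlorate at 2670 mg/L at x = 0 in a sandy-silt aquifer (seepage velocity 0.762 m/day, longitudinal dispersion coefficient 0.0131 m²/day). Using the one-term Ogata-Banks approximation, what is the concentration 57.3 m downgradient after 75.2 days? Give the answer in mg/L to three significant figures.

1340 mg/L

For a continuous step input, C/C₀ ≈ ½·erfc((x−vt)/(2√(Dt))).
vt = 0.762 × 75.2 = 57.3024 m and 2√(Dt) = 2√(0.0131 × 75.2) = 1.985 m.
Argument (x−vt)/(2√(Dt)) = (57.3 − 57.3024)/1.985 = -0.001209; ½·erfc(-0.001209) = 0.5007.
C = 2670 × 0.5007 = 1340 mg/L.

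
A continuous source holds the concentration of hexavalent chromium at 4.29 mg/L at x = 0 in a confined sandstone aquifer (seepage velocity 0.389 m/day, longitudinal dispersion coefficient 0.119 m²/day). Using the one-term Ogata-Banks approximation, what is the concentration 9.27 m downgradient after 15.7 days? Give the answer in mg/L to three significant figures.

0.218 mg/L

For a continuous step input, C/C₀ ≈ ½·erfc((x−vt)/(2√(Dt))).
vt = 0.389 × 15.7 = 6.1073 m and 2√(Dt) = 2√(0.119 × 15.7) = 2.734 m.
Argument (x−vt)/(2√(Dt)) = (9.27 − 6.1073)/2.734 = 1.157; ½·erfc(1.157) = 0.05089.
C = 4.29 × 0.05089 = 0.218 mg/L.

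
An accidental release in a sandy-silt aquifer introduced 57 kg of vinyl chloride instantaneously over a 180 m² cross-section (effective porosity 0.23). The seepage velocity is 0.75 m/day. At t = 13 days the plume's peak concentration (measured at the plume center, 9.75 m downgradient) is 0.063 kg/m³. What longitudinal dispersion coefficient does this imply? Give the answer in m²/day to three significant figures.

At the plume center C_max = M/(n_e·A·√(4πDt)), so D = M²/(4πt·(n_e·A·C_max)²).
n_e·A·C_max = 0.23 × 180 × 0.063 = 2.608 kg/m.
D = 57²/(4π × 13 × 2.608²) = 2.92 m²/day.

2.92 m²/day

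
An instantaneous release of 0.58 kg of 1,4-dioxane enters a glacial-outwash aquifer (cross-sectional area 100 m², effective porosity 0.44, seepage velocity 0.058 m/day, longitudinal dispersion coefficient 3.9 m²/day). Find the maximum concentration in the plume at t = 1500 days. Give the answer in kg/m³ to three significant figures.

The peak of an instantaneous 1D plume sits at x = vt; there the Gaussian factor is 1 and C_max = M/(n_e·A·√(4πDt)), where n_e·A is the pore area the mass is dissolved in.
√(4πDt) = √(4π × 3.9 × 1500) = 271.1 m, so C_max = 0.58/(0.44 × 100 × 271.1) = 4.86e-05 kg/m³.

4.86e-05 kg/m³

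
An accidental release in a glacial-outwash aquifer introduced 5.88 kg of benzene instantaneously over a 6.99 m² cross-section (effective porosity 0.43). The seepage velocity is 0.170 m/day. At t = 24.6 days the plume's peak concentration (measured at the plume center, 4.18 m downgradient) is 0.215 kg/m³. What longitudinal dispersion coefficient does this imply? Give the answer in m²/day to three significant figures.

0.268 m²/day

At the plume center C_max = M/(n_e·A·√(4πDt)), so D = M²/(4πt·(n_e·A·C_max)²).
n_e·A·C_max = 0.43 × 6.99 × 0.215 = 0.6462 kg/m.
D = 5.88²/(4π × 24.6 × 0.6462²) = 0.268 m²/day.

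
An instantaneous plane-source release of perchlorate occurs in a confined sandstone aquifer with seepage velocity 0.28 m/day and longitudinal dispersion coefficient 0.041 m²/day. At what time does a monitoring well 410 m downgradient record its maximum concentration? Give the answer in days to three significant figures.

1460 days

For the 1D instantaneous-source solution, setting ∂C/∂t = 0 at fixed x gives v²t² + 2Dt − x² = 0, so t = (√(D² + v²x²) − D)/v².
√(D² + v²x²) = √(0.041² + 0.28² × 410²) = 114.8; v² = 0.0784.
t = (114.8 − 0.041)/0.0784 = 1460 days (vs. the pure-advection estimate x/v = 1460 d).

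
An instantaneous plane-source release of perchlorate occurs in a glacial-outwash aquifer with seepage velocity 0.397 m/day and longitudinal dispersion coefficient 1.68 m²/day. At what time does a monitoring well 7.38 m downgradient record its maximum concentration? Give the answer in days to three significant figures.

For the 1D instantaneous-source solution, setting ∂C/∂t = 0 at fixed x gives v²t² + 2Dt − x² = 0, so t = (√(D² + v²x²) − D)/v².
√(D² + v²x²) = √(1.68² + 0.397² × 7.38²) = 3.377; v² = 0.157609.
t = (3.377 − 1.68)/0.157609 = 10.8 days (vs. the pure-advection estimate x/v = 18.6 d).

10.8 days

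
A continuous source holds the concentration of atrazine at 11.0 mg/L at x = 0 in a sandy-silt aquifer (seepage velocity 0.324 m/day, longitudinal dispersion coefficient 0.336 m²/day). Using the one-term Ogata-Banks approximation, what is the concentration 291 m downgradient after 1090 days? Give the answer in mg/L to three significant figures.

10.9 mg/L

For a continuous step input, C/C₀ ≈ ½·erfc((x−vt)/(2√(Dt))).
vt = 0.324 × 1090 = 353.16 m and 2√(Dt) = 2√(0.336 × 1090) = 38.27 m.
Argument (x−vt)/(2√(Dt)) = (291 − 353.16)/38.27 = -1.624; ½·erfc(-1.624) = 0.9892.
C = 11.0 × 0.9892 = 10.9 mg/L.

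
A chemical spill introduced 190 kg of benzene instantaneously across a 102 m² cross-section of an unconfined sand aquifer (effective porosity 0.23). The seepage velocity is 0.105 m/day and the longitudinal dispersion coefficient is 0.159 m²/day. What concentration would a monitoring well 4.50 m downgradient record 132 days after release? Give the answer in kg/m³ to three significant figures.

0.176 kg/m³

For an instantaneous plane source, C(x,t) = M/(n_e·A·√(4πDt)) · exp(−(x−vt)²/(4Dt)), with n_e·A the pore (flow) area.
Plume center vt = 0.105 × 132 = 13.86 m, so the well at 4.50 m is 9.36 m upgradient of the peak.
√(4πDt) = 16.24 m, giving peak height M/(n_e·A·√(4πDt)) = 190/(0.23 × 102 × 16.24) = 0.4987 kg/m³.
(x−vt)²/(4Dt) = (-9.36)²/(4 × 0.159 × 132) = 1.044; exp(−1.044) = 0.3520.
C = 0.4987 × 0.3520 = 0.176 kg/m³.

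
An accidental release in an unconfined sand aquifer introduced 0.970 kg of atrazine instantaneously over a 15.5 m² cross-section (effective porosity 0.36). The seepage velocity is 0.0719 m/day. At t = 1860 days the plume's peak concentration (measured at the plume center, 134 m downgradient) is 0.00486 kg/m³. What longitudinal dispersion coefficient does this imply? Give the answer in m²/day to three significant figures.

0.0547 m²/day

At the plume center C_max = M/(n_e·A·√(4πDt)), so D = M²/(4πt·(n_e·A·C_max)²).
n_e·A·C_max = 0.36 × 15.5 × 0.00486 = 0.02712 kg/m.
D = 0.970²/(4π × 1860 × 0.02712²) = 0.0547 m²/day.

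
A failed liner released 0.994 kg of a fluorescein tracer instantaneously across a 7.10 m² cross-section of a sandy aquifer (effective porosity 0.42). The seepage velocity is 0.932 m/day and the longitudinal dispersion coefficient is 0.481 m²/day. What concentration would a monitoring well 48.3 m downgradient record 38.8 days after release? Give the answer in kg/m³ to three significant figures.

For an instantaneous plane source, C(x,t) = M/(n_e·A·√(4πDt)) · exp(−(x−vt)²/(4Dt)), with n_e·A the pore (flow) area.
Plume center vt = 0.932 × 38.8 = 36.1616 m, so the well at 48.3 m is 12.1384 m downgradient of the peak.
√(4πDt) = 15.31 m, giving peak height M/(n_e·A·√(4πDt)) = 0.994/(0.42 × 7.10 × 15.31) = 0.02177 kg/m³.
(x−vt)²/(4Dt) = (12.1384)²/(4 × 0.481 × 38.8) = 1.974; exp(−1.974) = 0.1389.
C = 0.02177 × 0.1389 = 0.00302 kg/m³.

0.00302 kg/m³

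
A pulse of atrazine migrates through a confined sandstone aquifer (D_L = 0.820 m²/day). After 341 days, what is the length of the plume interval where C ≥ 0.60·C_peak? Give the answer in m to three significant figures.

The plume is Gaussian with σ = √(2Dt) = √(2 × 0.820 × 341) = 23.65 m.
C/C_peak = exp(−Δx²/(2σ²)) = 0.60 ⇒ Δx = σ·√(−2 ln 0.60) = 23.65 × 1.011 = 23.91 m.
Width = 2Δx = 47.8 m.

47.8 m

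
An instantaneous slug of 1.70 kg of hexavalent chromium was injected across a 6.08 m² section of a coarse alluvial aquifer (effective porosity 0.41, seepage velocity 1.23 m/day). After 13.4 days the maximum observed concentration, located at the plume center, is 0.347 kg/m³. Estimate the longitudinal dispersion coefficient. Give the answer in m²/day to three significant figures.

At the plume center C_max = M/(n_e·A·√(4πDt)), so D = M²/(4πt·(n_e·A·C_max)²).
n_e·A·C_max = 0.41 × 6.08 × 0.347 = 0.8650 kg/m.
D = 1.70²/(4π × 13.4 × 0.8650²) = 0.0229 m²/day.

0.0229 m²/day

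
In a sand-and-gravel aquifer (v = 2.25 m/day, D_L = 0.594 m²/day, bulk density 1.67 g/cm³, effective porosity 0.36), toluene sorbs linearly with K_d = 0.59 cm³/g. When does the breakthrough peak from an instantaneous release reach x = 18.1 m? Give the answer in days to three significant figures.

Retardation factor R = 1 + ρ_b·K_d/n = 1 + 1.67 × 0.59/0.36 = 3.737.
Sorption retards both mechanisms: v_R = v/R = 0.6021 m/day, D_R = D/R = 0.1590 m²/day.
Peak time from v_R²t² + 2D_R t − x² = 0: t = (√(D_R² + v_R²x²) − D_R)/v_R².
√(D_R² + v_R²x²) = √(0.1590² + 0.6021² × 18.1²) = 10.90; v_R² = 0.3625.
t = (10.90 − 0.1590)/0.3625 = 29.6 days.

29.6 days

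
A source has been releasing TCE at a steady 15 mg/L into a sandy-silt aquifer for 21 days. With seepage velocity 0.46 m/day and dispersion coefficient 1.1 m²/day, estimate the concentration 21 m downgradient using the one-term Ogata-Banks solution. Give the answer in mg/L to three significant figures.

0.714 mg/L

For a continuous step input, C/C₀ ≈ ½·erfc((x−vt)/(2√(Dt))).
vt = 0.46 × 21 = 9.66 m and 2√(Dt) = 2√(1.1 × 21) = 9.612 m.
Argument (x−vt)/(2√(Dt)) = (21 − 9.66)/9.612 = 1.180; ½·erfc(1.180) = 0.04758.
C = 15 × 0.04758 = 0.714 mg/L.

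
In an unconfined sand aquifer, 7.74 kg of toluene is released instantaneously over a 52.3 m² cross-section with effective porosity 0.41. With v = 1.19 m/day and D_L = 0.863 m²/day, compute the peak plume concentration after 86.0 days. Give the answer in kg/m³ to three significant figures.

The peak of an instantaneous 1D plume sits at x = vt; there the Gaussian factor is 1 and C_max = M/(n_e·A·√(4πDt)), where n_e·A is the pore area the mass is dissolved in.
√(4πDt) = √(4π × 0.863 × 86.0) = 30.54 m, so C_max = 7.74/(0.41 × 52.3 × 30.54) = 0.0118 kg/m³.

0.0118 kg/m³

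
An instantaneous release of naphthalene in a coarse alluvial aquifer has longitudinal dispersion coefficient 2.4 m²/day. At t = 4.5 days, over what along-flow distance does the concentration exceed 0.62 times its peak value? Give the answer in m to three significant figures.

The plume is Gaussian with σ = √(2Dt) = √(2 × 2.4 × 4.5) = 4.648 m.
C/C_peak = exp(−Δx²/(2σ²)) = 0.62 ⇒ Δx = σ·√(−2 ln 0.62) = 4.648 × 0.9778 = 4.545 m.
Width = 2Δx = 9.09 m.

9.09 m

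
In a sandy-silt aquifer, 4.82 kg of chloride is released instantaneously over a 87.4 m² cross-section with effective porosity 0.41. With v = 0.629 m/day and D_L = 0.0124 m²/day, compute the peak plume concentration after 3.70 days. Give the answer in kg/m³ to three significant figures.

0.177 kg/m³

The peak of an instantaneous 1D plume sits at x = vt; there the Gaussian factor is 1 and C_max = M/(n_e·A·√(4πDt)), where n_e·A is the pore area the mass is dissolved in.
√(4πDt) = √(4π × 0.0124 × 3.70) = 0.7593 m, so C_max = 4.82/(0.41 × 87.4 × 0.7593) = 0.177 kg/m³.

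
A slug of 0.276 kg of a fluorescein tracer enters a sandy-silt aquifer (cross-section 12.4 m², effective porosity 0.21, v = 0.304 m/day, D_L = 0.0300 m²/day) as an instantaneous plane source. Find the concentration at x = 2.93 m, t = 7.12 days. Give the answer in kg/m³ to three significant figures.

For an instantaneous plane source, C(x,t) = M/(n_e·A·√(4πDt)) · exp(−(x−vt)²/(4Dt)), with n_e·A the pore (flow) area.
Plume center vt = 0.304 × 7.12 = 2.16448 m, so the well at 2.93 m is 0.76552 m downgradient of the peak.
√(4πDt) = 1.638 m, giving peak height M/(n_e·A·√(4πDt)) = 0.276/(0.21 × 12.4 × 1.638) = 0.06471 kg/m³.
(x−vt)²/(4Dt) = (0.76552)²/(4 × 0.0300 × 7.12) = 0.6859; exp(−0.6859) = 0.5036.
C = 0.06471 × 0.5036 = 0.0326 kg/m³.

0.0326 kg/m³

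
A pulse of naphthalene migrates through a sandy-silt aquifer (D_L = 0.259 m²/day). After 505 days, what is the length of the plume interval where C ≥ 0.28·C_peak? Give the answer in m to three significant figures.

The plume is Gaussian with σ = √(2Dt) = √(2 × 0.259 × 505) = 16.17 m.
C/C_peak = exp(−Δx²/(2σ²)) = 0.28 ⇒ Δx = σ·√(−2 ln 0.28) = 16.17 × 1.596 = 25.81 m.
Width = 2Δx = 51.6 m.

51.6 m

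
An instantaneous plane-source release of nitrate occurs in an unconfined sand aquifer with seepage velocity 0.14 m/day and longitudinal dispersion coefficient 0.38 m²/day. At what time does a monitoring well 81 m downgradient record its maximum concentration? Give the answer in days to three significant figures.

560 days

For the 1D instantaneous-source solution, setting ∂C/∂t = 0 at fixed x gives v²t² + 2Dt − x² = 0, so t = (√(D² + v²x²) − D)/v².
√(D² + v²x²) = √(0.38² + 0.14² × 81²) = 11.35; v² = 0.0196.
t = (11.35 − 0.38)/0.0196 = 560 days (vs. the pure-advection estimate x/v = 579 d).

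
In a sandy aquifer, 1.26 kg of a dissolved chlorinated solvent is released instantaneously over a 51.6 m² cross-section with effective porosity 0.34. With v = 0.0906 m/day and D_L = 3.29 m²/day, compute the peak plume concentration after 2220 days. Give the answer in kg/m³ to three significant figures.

0.000237 kg/m³

The peak of an instantaneous 1D plume sits at x = vt; there the Gaussian factor is 1 and C_max = M/(n_e·A·√(4πDt)), where n_e·A is the pore area the mass is dissolved in.
√(4πDt) = √(4π × 3.29 × 2220) = 303.0 m, so C_max = 1.26/(0.34 × 51.6 × 303.0) = 0.000237 kg/m³.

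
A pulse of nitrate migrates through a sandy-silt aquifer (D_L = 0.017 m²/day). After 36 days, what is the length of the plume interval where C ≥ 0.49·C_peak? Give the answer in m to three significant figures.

2.64 m

The plume is Gaussian with σ = √(2Dt) = √(2 × 0.017 × 36) = 1.106 m.
C/C_peak = exp(−Δx²/(2σ²)) = 0.49 ⇒ Δx = σ·√(−2 ln 0.49) = 1.106 × 1.194 = 1.321 m.
Width = 2Δx = 2.64 m.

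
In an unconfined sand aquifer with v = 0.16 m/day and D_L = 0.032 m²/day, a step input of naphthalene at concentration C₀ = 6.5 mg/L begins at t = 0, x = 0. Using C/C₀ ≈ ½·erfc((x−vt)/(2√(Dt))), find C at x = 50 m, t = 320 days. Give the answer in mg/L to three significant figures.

3.93 mg/L

For a continuous step input, C/C₀ ≈ ½·erfc((x−vt)/(2√(Dt))).
vt = 0.16 × 320 = 51.2 m and 2√(Dt) = 2√(0.032 × 320) = 6.400 m.
Argument (x−vt)/(2√(Dt)) = (50 − 51.2)/6.400 = -0.1875; ½·erfc(-0.1875) = 0.6046.
C = 6.5 × 0.6046 = 3.93 mg/L.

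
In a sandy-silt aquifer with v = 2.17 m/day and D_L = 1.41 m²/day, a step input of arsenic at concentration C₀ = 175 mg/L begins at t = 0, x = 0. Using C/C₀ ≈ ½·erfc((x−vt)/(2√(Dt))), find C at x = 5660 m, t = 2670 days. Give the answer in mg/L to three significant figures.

164 mg/L

For a continuous step input, C/C₀ ≈ ½·erfc((x−vt)/(2√(Dt))).
vt = 2.17 × 2670 = 5793.9 m and 2√(Dt) = 2√(1.41 × 2670) = 122.7 m.
Argument (x−vt)/(2√(Dt)) = (5660 − 5793.9)/122.7 = -1.091; ½·erfc(-1.091) = 0.9386.
C = 175 × 0.9386 = 164 mg/L.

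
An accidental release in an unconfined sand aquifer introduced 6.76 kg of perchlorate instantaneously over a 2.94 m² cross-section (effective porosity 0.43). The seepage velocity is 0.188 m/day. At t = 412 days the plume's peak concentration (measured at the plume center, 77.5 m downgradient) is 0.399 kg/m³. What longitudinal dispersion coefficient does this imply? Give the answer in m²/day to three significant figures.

At the plume center C_max = M/(n_e·A·√(4πDt)), so D = M²/(4πt·(n_e·A·C_max)²).
n_e·A·C_max = 0.43 × 2.94 × 0.399 = 0.5044 kg/m.
D = 6.76²/(4π × 412 × 0.5044²) = 0.0347 m²/day.

0.0347 m²/day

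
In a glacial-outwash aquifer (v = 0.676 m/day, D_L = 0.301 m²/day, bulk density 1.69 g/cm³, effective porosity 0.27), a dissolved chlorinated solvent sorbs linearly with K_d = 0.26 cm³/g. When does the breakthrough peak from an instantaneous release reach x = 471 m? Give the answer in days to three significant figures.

Retardation factor R = 1 + ρ_b·K_d/n = 1 + 1.69 × 0.26/0.27 = 2.627.
Sorption retards both mechanisms: v_R = v/R = 0.2573 m/day, D_R = D/R = 0.1146 m²/day.
Peak time from v_R²t² + 2D_R t − x² = 0: t = (√(D_R² + v_R²x²) − D_R)/v_R².
√(D_R² + v_R²x²) = √(0.1146² + 0.2573² × 471²) = 121.2; v_R² = 0.06620.
t = (121.2 − 0.1146)/0.06620 = 1830 days.

1830 days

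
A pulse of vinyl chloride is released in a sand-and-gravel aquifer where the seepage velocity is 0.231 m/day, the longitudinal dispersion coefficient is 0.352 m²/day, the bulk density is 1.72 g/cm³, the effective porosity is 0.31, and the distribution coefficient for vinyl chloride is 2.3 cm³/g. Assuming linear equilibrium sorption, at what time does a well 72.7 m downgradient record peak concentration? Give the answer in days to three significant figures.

Retardation factor R = 1 + ρ_b·K_d/n = 1 + 1.72 × 2.3/0.31 = 13.76.
Sorption retards both mechanisms: v_R = v/R = 0.01679 m/day, D_R = D/R = 0.02558 m²/day.
Peak time from v_R²t² + 2D_R t − x² = 0: t = (√(D_R² + v_R²x²) − D_R)/v_R².
√(D_R² + v_R²x²) = √(0.02558² + 0.01679² × 72.7²) = 1.221; v_R² = 0.0002819.
t = (1.221 − 0.02558)/0.0002819 = 4240 days.

4240 days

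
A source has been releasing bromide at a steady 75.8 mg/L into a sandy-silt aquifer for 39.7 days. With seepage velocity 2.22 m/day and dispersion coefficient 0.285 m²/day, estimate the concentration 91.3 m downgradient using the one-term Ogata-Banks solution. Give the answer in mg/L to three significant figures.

For a continuous step input, C/C₀ ≈ ½·erfc((x−vt)/(2√(Dt))).
vt = 2.22 × 39.7 = 88.134 m and 2√(Dt) = 2√(0.285 × 39.7) = 6.727 m.
Argument (x−vt)/(2√(Dt)) = (91.3 − 88.134)/6.727 = 0.4706; ½·erfc(0.4706) = 0.2529.
C = 75.8 × 0.2529 = 19.2 mg/L.

19.2 mg/L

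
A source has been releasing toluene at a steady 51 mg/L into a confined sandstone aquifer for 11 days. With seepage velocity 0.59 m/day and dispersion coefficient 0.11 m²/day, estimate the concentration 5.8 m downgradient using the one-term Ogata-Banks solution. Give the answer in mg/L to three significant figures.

34.2 mg/L

For a continuous step input, C/C₀ ≈ ½·erfc((x−vt)/(2√(Dt))).
vt = 0.59 × 11 = 6.49 m and 2√(Dt) = 2√(0.11 × 11) = 2.200 m.
Argument (x−vt)/(2√(Dt)) = (5.8 − 6.49)/2.200 = -0.3136; ½·erfc(-0.3136) = 0.6713.
C = 51 × 0.6713 = 34.2 mg/L.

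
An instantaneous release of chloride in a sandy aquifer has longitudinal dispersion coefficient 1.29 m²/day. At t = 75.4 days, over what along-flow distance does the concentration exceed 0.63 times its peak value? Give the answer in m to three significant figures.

26.8 m

The plume is Gaussian with σ = √(2Dt) = √(2 × 1.29 × 75.4) = 13.95 m.
C/C_peak = exp(−Δx²/(2σ²)) = 0.63 ⇒ Δx = σ·√(−2 ln 0.63) = 13.95 × 0.9613 = 13.41 m.
Width = 2Δx = 26.8 m.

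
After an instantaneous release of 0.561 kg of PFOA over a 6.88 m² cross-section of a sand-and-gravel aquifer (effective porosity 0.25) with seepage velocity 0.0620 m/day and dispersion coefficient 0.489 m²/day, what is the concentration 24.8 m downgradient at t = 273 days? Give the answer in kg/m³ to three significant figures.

0.00709 kg/m³

For an instantaneous plane source, C(x,t) = M/(n_e·A·√(4πDt)) · exp(−(x−vt)²/(4Dt)), with n_e·A the pore (flow) area.
Plume center vt = 0.0620 × 273 = 16.926 m, so the well at 24.8 m is 7.874 m downgradient of the peak.
√(4πDt) = 40.96 m, giving peak height M/(n_e·A·√(4πDt)) = 0.561/(0.25 × 6.88 × 40.96) = 0.007963 kg/m³.
(x−vt)²/(4Dt) = (7.874)²/(4 × 0.489 × 273) = 0.1161; exp(−0.1161) = 0.8904.
C = 0.007963 × 0.8904 = 0.00709 kg/m³.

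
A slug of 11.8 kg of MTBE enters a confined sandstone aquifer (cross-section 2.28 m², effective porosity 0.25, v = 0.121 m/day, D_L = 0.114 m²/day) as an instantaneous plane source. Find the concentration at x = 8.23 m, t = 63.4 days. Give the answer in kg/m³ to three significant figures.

For an instantaneous plane source, C(x,t) = M/(n_e·A·√(4πDt)) · exp(−(x−vt)²/(4Dt)), with n_e·A the pore (flow) area.
Plume center vt = 0.121 × 63.4 = 7.6714 m, so the well at 8.23 m is 0.5586 m downgradient of the peak.
√(4πDt) = 9.530 m, giving peak height M/(n_e·A·√(4πDt)) = 11.8/(0.25 × 2.28 × 9.530) = 2.172 kg/m³.
(x−vt)²/(4Dt) = (0.5586)²/(4 × 0.114 × 63.4) = 0.01079; exp(−0.01079) = 0.9893.
C = 2.172 × 0.9893 = 2.15 kg/m³.

2.15 kg/m³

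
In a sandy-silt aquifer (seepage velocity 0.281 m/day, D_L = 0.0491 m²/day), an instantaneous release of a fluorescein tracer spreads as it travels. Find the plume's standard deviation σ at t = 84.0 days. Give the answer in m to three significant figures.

2.87 m

Dispersive spreading gives a Gaussian with σ² = 2Dt; advection only shifts the center.
σ = √(2 × 0.0491 × 84.0) = 2.87 m.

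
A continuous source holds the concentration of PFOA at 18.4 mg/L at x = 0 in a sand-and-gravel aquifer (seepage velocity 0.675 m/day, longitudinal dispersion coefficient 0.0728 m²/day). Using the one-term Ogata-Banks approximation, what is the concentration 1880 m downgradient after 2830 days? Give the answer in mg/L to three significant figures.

17.1 mg/L

For a continuous step input, C/C₀ ≈ ½·erfc((x−vt)/(2√(Dt))).
vt = 0.675 × 2830 = 1910.25 m and 2√(Dt) = 2√(0.0728 × 2830) = 28.71 m.
Argument (x−vt)/(2√(Dt)) = (1880 − 1910.25)/28.71 = -1.054; ½·erfc(-1.054) = 0.9320.
C = 18.4 × 0.9320 = 17.1 mg/L.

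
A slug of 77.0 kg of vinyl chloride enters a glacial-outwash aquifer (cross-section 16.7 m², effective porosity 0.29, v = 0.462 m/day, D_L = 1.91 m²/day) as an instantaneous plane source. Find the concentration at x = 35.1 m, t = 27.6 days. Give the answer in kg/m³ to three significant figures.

0.0578 kg/m³

For an instantaneous plane source, C(x,t) = M/(n_e·A·√(4πDt)) · exp(−(x−vt)²/(4Dt)), with n_e·A the pore (flow) area.
Plume center vt = 0.462 × 27.6 = 12.7512 m, so the well at 35.1 m is 22.3488 m downgradient of the peak.
√(4πDt) = 25.74 m, giving peak height M/(n_e·A·√(4πDt)) = 77.0/(0.29 × 16.7 × 25.74) = 0.6177 kg/m³.
(x−vt)²/(4Dt) = (22.3488)²/(4 × 1.91 × 27.6) = 2.369; exp(−2.369) = 0.09357.
C = 0.6177 × 0.09357 = 0.0578 kg/m³.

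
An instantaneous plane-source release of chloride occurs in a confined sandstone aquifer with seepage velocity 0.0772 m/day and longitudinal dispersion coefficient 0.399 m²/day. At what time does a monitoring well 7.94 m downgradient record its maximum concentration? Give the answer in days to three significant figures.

55.8 days

For the 1D instantaneous-source solution, setting ∂C/∂t = 0 at fixed x gives v²t² + 2Dt − x² = 0, so t = (√(D² + v²x²) − D)/v².
√(D² + v²x²) = √(0.399² + 0.0772² × 7.94²) = 0.7314; v² = 0.00595984.
t = (0.7314 − 0.399)/0.00595984 = 55.8 days (vs. the pure-advection estimate x/v = 103 d).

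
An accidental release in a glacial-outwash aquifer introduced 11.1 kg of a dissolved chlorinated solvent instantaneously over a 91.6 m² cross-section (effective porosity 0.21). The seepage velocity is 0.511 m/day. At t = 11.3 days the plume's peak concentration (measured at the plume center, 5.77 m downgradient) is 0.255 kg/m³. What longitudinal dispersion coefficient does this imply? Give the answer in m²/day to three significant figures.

0.0361 m²/day

At the plume center C_max = M/(n_e·A·√(4πDt)), so D = M²/(4πt·(n_e·A·C_max)²).
n_e·A·C_max = 0.21 × 91.6 × 0.255 = 4.905 kg/m.
D = 11.1²/(4π × 11.3 × 4.905²) = 0.0361 m²/day.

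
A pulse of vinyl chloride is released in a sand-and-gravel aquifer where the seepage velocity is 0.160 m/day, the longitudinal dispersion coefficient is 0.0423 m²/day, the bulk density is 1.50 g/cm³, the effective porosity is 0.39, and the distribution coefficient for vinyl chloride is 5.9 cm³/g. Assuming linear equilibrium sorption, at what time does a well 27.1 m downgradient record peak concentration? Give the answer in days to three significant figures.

Retardation factor R = 1 + ρ_b·K_d/n = 1 + 1.50 × 5.9/0.39 = 23.69.
Sorption retards both mechanisms: v_R = v/R = 0.006754 m/day, D_R = D/R = 0.001786 m²/day.
Peak time from v_R²t² + 2D_R t − x² = 0: t = (√(D_R² + v_R²x²) − D_R)/v_R².
√(D_R² + v_R²x²) = √(0.001786² + 0.006754² × 27.1²) = 0.1830; v_R² = 4.562e-05.
t = (0.1830 − 0.001786)/4.562e-05 = 3970 days.

3970 days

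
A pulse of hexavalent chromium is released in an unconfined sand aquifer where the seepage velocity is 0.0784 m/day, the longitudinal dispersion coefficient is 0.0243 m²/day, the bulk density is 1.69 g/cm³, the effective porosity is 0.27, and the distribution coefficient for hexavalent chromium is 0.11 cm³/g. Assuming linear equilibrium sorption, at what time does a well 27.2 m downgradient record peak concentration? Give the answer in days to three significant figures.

579 days

Retardation factor R = 1 + ρ_b·K_d/n = 1 + 1.69 × 0.11/0.27 = 1.689.
Sorption retards both mechanisms: v_R = v/R = 0.04642 m/day, D_R = D/R = 0.01439 m²/day.
Peak time from v_R²t² + 2D_R t − x² = 0: t = (√(D_R² + v_R²x²) − D_R)/v_R².
√(D_R² + v_R²x²) = √(0.01439² + 0.04642² × 27.2²) = 1.263; v_R² = 0.002155.
t = (1.263 − 0.01439)/0.002155 = 579 days.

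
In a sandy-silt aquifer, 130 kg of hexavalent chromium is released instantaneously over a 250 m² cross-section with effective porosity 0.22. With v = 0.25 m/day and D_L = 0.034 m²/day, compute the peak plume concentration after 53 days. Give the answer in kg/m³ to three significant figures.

The peak of an instantaneous 1D plume sits at x = vt; there the Gaussian factor is 1 and C_max = M/(n_e·A·√(4πDt)), where n_e·A is the pore area the mass is dissolved in.
√(4πDt) = √(4π × 0.034 × 53) = 4.759 m, so C_max = 130/(0.22 × 250 × 4.759) = 0.497 kg/m³.

0.497 kg/m³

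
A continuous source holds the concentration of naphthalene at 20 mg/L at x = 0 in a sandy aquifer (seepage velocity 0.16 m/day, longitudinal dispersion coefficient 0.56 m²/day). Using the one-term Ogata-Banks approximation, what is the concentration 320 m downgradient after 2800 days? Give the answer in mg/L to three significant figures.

19.8 mg/L

For a continuous step input, C/C₀ ≈ ½·erfc((x−vt)/(2√(Dt))).
vt = 0.16 × 2800 = 448 m and 2√(Dt) = 2√(0.56 × 2800) = 79.20 m.
Argument (x−vt)/(2√(Dt)) = (320 − 448)/79.20 = -1.616; ½·erfc(-1.616) = 0.9889.
C = 20 × 0.9889 = 19.8 mg/L.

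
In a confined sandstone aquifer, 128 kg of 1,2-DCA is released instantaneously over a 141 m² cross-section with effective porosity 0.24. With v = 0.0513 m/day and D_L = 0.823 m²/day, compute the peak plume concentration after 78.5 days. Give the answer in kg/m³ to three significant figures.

The peak of an instantaneous 1D plume sits at x = vt; there the Gaussian factor is 1 and C_max = M/(n_e·A·√(4πDt)), where n_e·A is the pore area the mass is dissolved in.
√(4πDt) = √(4π × 0.823 × 78.5) = 28.49 m, so C_max = 128/(0.24 × 141 × 28.49) = 0.133 kg/m³.

0.133 kg/m³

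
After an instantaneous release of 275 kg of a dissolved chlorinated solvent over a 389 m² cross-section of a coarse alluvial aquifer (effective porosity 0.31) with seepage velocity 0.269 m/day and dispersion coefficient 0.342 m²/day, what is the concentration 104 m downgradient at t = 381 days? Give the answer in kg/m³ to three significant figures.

0.0561 kg/m³

For an instantaneous plane source, C(x,t) = M/(n_e·A·√(4πDt)) · exp(−(x−vt)²/(4Dt)), with n_e·A the pore (flow) area.
Plume center vt = 0.269 × 381 = 102.489 m, so the well at 104 m is 1.511 m downgradient of the peak.
√(4πDt) = 40.47 m, giving peak height M/(n_e·A·√(4πDt)) = 275/(0.31 × 389 × 40.47) = 0.05635 kg/m³.
(x−vt)²/(4Dt) = (1.511)²/(4 × 0.342 × 381) = 0.004380; exp(−0.004380) = 0.9956.
C = 0.05635 × 0.9956 = 0.0561 kg/m³.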